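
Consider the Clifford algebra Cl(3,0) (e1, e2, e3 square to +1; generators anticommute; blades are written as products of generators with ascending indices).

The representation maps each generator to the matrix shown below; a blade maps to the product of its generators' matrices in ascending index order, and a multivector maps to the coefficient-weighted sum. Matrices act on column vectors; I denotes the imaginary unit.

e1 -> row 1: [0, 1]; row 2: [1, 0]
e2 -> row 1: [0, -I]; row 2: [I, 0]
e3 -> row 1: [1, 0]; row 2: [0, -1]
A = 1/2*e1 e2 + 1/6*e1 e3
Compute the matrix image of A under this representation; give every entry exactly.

Bivector images (products of the table entries): rho(e1 e2) = rho(e1)rho(e2) = row 1: [I, 0]; row 2: [0, -I]; rho(e1 e3) = rho(e1)rho(e3) = row 1: [0, -1]; row 2: [1, 0].
M = (1/2)*rho(e1 e2) + (1/6)*rho(e1 e3), summed entrywise:
Answer: row 1: [I/2, -1/6]; row 2: [1/6, -I/2]


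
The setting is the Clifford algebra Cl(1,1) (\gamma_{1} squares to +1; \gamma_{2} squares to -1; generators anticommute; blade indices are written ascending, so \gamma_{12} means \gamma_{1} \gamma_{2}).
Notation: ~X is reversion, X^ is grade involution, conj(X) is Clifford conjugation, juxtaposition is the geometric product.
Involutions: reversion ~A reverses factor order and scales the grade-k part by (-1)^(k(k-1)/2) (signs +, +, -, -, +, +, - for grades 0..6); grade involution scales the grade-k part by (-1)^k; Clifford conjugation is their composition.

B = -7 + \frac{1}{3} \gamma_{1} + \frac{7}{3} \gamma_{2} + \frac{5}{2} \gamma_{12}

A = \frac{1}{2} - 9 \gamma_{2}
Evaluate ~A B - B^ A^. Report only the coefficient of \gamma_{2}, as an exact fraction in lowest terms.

first term: \frac{35}{2} - \frac{67}{3} \gamma_{1} + \frac{385}{6} \gamma_{2} + \frac{17}{4} \gamma_{12}
second term: \frac{35}{2} - \frac{68}{3} \gamma_{1} - \frac{385}{6} \gamma_{2} - \frac{7}{4} \gamma_{12}
Answer: \frac{385}{3}


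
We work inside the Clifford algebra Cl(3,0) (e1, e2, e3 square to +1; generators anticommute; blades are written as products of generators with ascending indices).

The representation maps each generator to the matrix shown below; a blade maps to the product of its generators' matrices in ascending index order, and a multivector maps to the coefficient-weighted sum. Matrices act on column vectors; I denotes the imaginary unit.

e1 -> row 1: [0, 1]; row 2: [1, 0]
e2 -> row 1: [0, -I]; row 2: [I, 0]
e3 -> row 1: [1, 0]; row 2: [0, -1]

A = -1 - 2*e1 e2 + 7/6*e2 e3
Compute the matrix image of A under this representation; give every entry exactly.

Bivector images (products of the table entries): rho(e1 e2) = rho(e1)rho(e2) = row 1: [I, 0]; row 2: [0, -I]; rho(e2 e3) = rho(e2)rho(e3) = row 1: [0, I]; row 2: [I, 0].
M = (-1)*1 + (-2)*rho(e1 e2) + (7/6)*rho(e2 e3), summed entrywise (1 is the identity matrix):
Answer: row 1: [-1 - 2*I, 7*I/6]; row 2: [7*I/6, -1 + 2*I]


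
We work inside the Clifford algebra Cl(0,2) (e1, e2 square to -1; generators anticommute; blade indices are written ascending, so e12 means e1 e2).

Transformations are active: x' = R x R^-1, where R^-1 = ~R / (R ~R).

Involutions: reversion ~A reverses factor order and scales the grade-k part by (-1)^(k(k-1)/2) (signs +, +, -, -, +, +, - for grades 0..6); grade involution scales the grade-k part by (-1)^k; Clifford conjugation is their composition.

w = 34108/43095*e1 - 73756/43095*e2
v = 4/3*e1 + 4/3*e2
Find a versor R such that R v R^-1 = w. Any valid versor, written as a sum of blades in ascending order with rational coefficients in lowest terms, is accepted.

Why this works: both vectors square to -32/9, so q(v) = q(w) and R = v + w = 91568/43095*e1 - 5432/14365*e2 carries v to w — its own direction survives, the complement (v - w)/2 flips.
Answer: 91568/43095*e1 - 5432/14365*e2


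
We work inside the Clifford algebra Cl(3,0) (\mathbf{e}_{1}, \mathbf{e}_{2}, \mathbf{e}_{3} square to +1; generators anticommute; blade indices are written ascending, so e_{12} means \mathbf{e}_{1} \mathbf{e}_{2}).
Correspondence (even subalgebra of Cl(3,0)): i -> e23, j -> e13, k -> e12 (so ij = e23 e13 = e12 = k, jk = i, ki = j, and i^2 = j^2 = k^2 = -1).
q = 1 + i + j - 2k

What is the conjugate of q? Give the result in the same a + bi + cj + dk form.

In blades: q = 1 - 2 e_{12} + e_{13} + e_{23}.
Quaternion conjugation is reversion on the even subalgebra: the scalar is fixed and every grade-2 blade flips sign, giving 1 + 2 e_{12} - e_{13} - e_{23}; translating back:
Answer: 1 - i - j + 2k


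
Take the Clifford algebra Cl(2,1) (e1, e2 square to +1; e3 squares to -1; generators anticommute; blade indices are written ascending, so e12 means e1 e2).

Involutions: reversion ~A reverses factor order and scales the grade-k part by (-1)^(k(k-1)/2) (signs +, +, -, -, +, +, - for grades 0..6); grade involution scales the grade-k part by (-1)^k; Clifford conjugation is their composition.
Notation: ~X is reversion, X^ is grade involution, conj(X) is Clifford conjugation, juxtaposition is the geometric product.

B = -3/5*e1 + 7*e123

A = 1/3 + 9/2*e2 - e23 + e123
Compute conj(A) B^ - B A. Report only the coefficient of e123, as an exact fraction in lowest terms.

first term: -7 - 34/5*e1 + 27/10*e12 - 63/2*e13 + 3/5*e23 - 26/15*e123
second term: 7 - 36/5*e1 - 27/10*e12 - 63/2*e13 - 3/5*e23 + 44/15*e123
Answer: -14/3


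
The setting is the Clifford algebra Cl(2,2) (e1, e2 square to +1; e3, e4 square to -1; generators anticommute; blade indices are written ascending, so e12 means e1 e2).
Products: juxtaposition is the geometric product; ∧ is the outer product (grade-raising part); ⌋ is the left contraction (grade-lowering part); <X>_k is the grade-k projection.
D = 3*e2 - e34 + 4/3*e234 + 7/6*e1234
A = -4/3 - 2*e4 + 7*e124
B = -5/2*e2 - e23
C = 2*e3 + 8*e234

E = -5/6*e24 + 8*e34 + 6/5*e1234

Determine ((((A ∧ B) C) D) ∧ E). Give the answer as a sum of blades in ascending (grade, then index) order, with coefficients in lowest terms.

step 1: 10/3*e2 + 4/3*e23 - 5*e24 + 2*e234
step 2: -16 - 8/3*e2 + 40*e3 + 32/3*e4 + 20/3*e23 + 4*e24 + 80/3*e34 + 10*e234
step 3: 16/3 + 35/3*e1 - 662/9*e2 - 36*e3 + 332/9*e4 - 280/9*e12 - 14/3*e13 + 70/9*e14 - 1244/9*e23 + 28*e24 + 382/9*e34 + 112/9*e123 - 140/3*e124 + 28/9*e134 + 184/3*e234 - 56/3*e1234
step 4: -40/9*e24 + 128/3*e34 - 175/18*e124 + 280/3*e134 - 5566/9*e234 - 11087/45*e1234
Answer: -40/9*e24 + 128/3*e34 - 175/18*e124 + 280/3*e134 - 5566/9*e234 - 11087/45*e1234


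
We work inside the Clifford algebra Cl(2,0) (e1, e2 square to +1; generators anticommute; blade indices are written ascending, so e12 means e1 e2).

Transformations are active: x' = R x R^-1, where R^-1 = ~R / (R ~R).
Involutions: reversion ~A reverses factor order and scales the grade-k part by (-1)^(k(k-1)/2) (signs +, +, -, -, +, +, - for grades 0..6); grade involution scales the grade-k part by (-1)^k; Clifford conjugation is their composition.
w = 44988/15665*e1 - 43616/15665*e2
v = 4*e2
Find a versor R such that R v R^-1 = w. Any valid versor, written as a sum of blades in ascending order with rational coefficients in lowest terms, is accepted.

A norm check does it: q(v) = q(w) = 16, hence R = v + w = 44988/15665*e1 + 19044/15665*e2 realises the map — parallel part kept, (v - w)/2 negated, v carried to w.
Answer: 44988/15665*e1 + 19044/15665*e2


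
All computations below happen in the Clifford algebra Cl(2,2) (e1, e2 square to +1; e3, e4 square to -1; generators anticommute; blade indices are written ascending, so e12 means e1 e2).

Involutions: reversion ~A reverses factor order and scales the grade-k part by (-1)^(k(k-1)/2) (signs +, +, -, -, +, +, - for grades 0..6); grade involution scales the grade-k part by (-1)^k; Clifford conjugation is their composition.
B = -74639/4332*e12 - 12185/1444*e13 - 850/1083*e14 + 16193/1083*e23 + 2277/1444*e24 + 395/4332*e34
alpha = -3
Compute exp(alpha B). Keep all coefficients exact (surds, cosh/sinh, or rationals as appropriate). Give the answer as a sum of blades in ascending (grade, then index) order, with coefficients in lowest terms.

B^2 term by term: the squares give (-74639/4332)^2*(e12)^2 + (-12185/1444)^2*(e13)^2 + (-850/1083)^2*(e14)^2 + (16193/1083)^2*(e23)^2 + (2277/1444)^2*(e24)^2 + (395/4332)^2*(e34)^2 = 5570980321/18766224*(-1) + 148474225/2085136*(+1) + 722500/1172889*(+1) + 262213249/1172889*(+1) + 5184729/2085136*(+1) + 156025/18766224*(-1) = 1 (each basis 2-blade squares to minus the product of its generators' squares); cross terms between blades sharing an index anticommute and cancel; the commuting (index-disjoint) pairs give grade-4 terms 2*c*c'*(blade product), which cancel blade by blade — e1234: -29482405/9383112 + 27745245/1042568 - 27528100/1172889 = 0 — confirming B is simple. So B^2 = 1.
B^2 = 1 — since the square is positive, the closed form is hyperbolic: l = 1, alpha*l = -3, so exp(alpha B) = cosh(-3) + (sinh(-3)/1)*B = cosh(3) + (-sinh(3))*B.
Answer: cosh(3) + 74639*sinh(3)/4332*e12 + 12185*sinh(3)/1444*e13 + 850*sinh(3)/1083*e14 - 16193*sinh(3)/1083*e23 - 2277*sinh(3)/1444*e24 - 395*sinh(3)/4332*e34


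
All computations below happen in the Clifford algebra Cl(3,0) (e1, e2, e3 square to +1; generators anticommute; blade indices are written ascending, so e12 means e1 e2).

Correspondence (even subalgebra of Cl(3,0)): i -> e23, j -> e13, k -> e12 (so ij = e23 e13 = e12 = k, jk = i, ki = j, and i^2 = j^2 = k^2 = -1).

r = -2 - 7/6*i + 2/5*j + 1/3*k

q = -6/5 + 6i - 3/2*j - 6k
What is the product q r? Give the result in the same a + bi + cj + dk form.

In blades: q = -6/5 - 6*e12 - 3/2*e13 + 6*e23, r = -2 + 1/3*e12 + 2/5*e13 - 7/6*e23.
Distribute q over r term by term (generator squares from the signature, products reordered to ascending indices): (-6/5)*r = 12/5 - 2/5*e12 - 12/25*e13 + 7/5*e23; (-6*e12)*r = 2 + 12*e12 + 7*e13 + 12/5*e23; (-3/2*e13)*r = 3/5 - 7/4*e12 + 3*e13 - 1/2*e23; (6*e23)*r = 7 + 12/5*e12 - 2*e13 - 12*e23.
Sum: 12 + 49/4*e12 + 188/25*e13 - 87/10*e23; translating back through the correspondence:
Answer: 12 - 87/10*i + 188/25*j + 49/4*k


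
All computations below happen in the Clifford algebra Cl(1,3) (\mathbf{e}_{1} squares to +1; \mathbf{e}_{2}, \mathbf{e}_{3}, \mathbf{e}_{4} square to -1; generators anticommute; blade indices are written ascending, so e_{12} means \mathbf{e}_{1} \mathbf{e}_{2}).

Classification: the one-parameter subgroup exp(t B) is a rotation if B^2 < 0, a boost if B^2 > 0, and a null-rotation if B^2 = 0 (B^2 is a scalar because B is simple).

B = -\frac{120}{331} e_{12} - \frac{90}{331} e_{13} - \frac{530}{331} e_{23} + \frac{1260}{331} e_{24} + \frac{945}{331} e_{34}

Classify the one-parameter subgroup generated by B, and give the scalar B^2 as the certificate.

B^2 term by term: the squares give (-\frac{120}{331})^2*(e_{12})^2 + (-\frac{90}{331})^2*(e_{13})^2 + (-\frac{530}{331})^2*(e_{23})^2 + (\frac{1260}{331})^2*(e_{24})^2 + (\frac{945}{331})^2*(e_{34})^2 = \frac{14400}{109561}*(+1) + \frac{8100}{109561}*(+1) + \frac{280900}{109561}*(-1) + \frac{1587600}{109561}*(-1) + \frac{893025}{109561}*(-1) = -25 (each basis 2-blade squares to minus the product of its generators' squares); cross terms between blades sharing an index anticommute and cancel; the commuting (index-disjoint) pairs give grade-4 terms 2*c*c'*(blade product), which cancel blade by blade — e_{1234}: -\frac{226800}{109561} + \frac{226800}{109561} = 0 — confirming B is simple. So B^2 = -25.
Answer: rotation, certificate B^2 = -25. The invariant at work: B^2 = -25 is unchanged by conjugation, hence its sign classifies the subgroup whatever basis B is written in.


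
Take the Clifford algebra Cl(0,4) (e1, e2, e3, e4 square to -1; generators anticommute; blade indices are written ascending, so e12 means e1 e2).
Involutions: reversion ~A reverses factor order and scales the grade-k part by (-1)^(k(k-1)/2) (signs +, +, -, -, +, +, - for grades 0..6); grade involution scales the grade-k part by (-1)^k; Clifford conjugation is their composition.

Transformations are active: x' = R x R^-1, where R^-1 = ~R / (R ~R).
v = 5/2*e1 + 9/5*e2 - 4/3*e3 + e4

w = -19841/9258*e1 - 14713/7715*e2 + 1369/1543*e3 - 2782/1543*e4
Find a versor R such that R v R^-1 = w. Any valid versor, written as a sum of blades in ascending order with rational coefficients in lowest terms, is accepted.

Key observation: q(v) = q(w) = -11041/900 (sandwiches preserve the norm), so R = v + w = 1652/4629*e1 - 826/7715*e2 - 2065/4629*e3 - 1239/1543*e4 works whenever it is invertible — the component of v along it is kept and (v - w)/2 reverses, sending v to w.
Answer: 1652/4629*e1 - 826/7715*e2 - 2065/4629*e3 - 1239/1543*e4


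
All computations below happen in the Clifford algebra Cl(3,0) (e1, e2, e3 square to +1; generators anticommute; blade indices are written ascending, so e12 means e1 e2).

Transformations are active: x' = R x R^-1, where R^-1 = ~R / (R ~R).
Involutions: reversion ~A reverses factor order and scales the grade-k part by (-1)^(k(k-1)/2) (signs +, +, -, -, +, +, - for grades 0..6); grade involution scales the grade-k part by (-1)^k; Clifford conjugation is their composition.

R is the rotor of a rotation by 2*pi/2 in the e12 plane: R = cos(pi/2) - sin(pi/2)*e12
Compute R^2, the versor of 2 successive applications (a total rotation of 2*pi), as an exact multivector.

Rotor phase runs at HALF the rotation angle; powers of one rotor simply add phase, so after 2 steps in e12 the phase is 2*pi/2 = pi and R^2 = cos(pi) - sin(pi)*e12.
cos(pi) = -1 and sin(pi) = 0, so R^2 = -1. The total rotation 2*pi is 1 full turn, so every vector returns to itself, yet the rotor is -1, on the OTHER sheet of the double cover (an odd number of 2*pi turns).
Answer: -1


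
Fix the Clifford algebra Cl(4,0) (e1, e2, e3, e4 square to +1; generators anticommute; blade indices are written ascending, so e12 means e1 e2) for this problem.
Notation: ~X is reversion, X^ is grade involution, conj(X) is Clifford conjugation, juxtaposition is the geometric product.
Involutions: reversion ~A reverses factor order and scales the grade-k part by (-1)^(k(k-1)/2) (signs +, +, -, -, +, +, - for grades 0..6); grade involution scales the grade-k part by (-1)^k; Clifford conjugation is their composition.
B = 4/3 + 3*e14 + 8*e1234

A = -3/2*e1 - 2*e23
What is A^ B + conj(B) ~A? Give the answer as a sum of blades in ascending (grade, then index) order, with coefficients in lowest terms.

first term: 2*e1 + 9/2*e4 + 16*e14 - 8/3*e23 + 12*e234 - 6*e1234
second term: -2*e1 - 9/2*e4 - 16*e14 + 8/3*e23 + 12*e234 - 6*e1234
Answer: 24*e234 - 12*e1234


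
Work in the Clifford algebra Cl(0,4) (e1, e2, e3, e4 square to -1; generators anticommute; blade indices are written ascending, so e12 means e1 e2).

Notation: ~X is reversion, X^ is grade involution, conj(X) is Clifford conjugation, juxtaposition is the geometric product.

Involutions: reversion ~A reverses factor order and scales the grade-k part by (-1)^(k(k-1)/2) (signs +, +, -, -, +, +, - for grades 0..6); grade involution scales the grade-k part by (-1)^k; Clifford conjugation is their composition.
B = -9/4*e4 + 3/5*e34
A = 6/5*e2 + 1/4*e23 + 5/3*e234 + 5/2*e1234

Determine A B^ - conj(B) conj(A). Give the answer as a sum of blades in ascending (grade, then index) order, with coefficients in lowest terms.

first term: -e2 - 3/2*e12 - 15/4*e23 + 51/20*e24 - 45/8*e123 + 513/400*e234
second term: e2 + 3/2*e12 - 15/4*e23 + 57/20*e24 + 45/8*e123 + 63/400*e234
Answer: -2*e2 - 3*e12 - 3/10*e24 - 45/4*e123 + 9/8*e234


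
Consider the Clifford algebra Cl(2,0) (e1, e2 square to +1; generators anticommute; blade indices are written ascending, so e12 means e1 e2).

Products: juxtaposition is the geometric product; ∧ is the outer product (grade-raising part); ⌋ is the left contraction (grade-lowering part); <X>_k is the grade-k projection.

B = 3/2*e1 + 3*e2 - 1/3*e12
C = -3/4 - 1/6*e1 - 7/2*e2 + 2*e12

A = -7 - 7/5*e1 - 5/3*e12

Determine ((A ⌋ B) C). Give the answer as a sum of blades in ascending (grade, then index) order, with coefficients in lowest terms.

step 1: -239/90 - 21/2*e1 - 308/15*e2 + 7/3*e12
step 2: 8513/120 + 8903/216*e1 + 49/12*e2 + 394/15*e12
Answer: 8513/120 + 8903/216*e1 + 49/12*e2 + 394/15*e12


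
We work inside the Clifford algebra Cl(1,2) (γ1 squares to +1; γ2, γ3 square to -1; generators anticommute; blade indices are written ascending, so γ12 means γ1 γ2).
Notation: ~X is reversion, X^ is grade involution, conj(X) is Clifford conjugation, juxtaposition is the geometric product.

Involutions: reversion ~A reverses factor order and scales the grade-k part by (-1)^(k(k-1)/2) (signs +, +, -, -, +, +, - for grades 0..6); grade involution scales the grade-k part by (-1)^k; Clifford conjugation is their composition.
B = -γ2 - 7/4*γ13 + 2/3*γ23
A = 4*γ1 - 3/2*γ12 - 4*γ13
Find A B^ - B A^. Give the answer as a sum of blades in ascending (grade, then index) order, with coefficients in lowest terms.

first term: 7 + 3/2*γ1 - 7*γ3 + 4/3*γ12 + γ13 - 21/8*γ23 + 20/3*γ123
second term: 7 + 3/2*γ1 - 7*γ3 - 4/3*γ12 - γ13 + 21/8*γ23 - 20/3*γ123
Answer: 8/3*γ12 + 2*γ13 - 21/4*γ23 + 40/3*γ123


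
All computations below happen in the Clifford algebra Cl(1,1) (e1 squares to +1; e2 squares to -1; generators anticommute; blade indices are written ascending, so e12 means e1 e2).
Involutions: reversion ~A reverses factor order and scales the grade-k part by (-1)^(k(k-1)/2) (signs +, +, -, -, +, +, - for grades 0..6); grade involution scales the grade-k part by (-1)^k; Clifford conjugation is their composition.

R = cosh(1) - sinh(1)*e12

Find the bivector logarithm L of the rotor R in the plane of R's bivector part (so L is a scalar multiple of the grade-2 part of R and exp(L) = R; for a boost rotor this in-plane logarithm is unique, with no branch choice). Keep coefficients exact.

The scalar part of R is cosh(1), so cosh pins the rapidity up to sign — the sign comes from the bivector part; dividing that part by sinh of the rapidity yields the plane, and the in-plane L = rapidity * plane is unique because the two sign choices cancel.
Concretely: cosh(rapidity) = cosh(1) gives rapidity = ±1, and since rapidity/sinh(rapidity) is even the sign is immaterial: L = (rapidity/sinh(rapidity)) * <R>_2 = (1/sinh(1)) * <R>_2.
Answer: -e12


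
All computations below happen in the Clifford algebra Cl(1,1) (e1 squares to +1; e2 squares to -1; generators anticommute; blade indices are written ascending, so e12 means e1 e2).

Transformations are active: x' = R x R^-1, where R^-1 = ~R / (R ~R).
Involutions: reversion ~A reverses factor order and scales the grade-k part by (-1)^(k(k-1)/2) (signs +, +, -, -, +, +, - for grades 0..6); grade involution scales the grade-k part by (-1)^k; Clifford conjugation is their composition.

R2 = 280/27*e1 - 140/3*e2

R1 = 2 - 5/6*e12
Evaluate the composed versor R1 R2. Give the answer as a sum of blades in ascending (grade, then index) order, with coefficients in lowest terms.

Distribute over the terms of R1 (each basis-blade product reordered to ascending indices, repeated generators contracted through their squares):
(2) R2 = 560/27*e1 - 280/3*e2
(-5/6*e12) R2 = -350/9*e1 + 700/81*e2
Summing the partial products and collecting blades:
Answer: -490/27*e1 - 6860/81*e2


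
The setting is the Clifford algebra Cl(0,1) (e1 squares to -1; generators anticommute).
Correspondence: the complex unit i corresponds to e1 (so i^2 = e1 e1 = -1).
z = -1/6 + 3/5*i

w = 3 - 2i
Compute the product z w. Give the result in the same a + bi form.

In blades: z = -1/6 + 3/5*e1, w = 3 - 2*e1.
Distribute z over w term by term (generator squares from the signature, products reordered to ascending indices): (-1/6)*w = -1/2 + 1/3*e1; (3/5*e1)*w = 6/5 + 9/5*e1.
Sum: 7/10 + 32/15*e1; translating back through the correspondence:
Answer: 7/10 + 32/15*i


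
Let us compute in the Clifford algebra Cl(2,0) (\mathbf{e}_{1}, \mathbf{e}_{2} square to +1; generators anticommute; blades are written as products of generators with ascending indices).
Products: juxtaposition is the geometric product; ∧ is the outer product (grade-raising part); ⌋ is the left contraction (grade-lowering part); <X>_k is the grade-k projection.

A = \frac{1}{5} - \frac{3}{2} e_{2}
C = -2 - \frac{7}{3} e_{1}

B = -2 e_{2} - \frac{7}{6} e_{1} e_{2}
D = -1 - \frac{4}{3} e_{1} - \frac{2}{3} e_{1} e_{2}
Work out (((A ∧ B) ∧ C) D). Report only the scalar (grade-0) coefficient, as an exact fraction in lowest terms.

step 1: -\frac{2}{5} e_{2} - \frac{7}{30} e_{1} e_{2}
step 2: \frac{4}{5} e_{2} - \frac{7}{15} e_{1} e_{2}
step 3: -\frac{14}{45} + \frac{8}{15} e_{1} - \frac{64}{45} e_{2} + \frac{23}{15} e_{1} e_{2}
Answer: -\frac{14}{45}


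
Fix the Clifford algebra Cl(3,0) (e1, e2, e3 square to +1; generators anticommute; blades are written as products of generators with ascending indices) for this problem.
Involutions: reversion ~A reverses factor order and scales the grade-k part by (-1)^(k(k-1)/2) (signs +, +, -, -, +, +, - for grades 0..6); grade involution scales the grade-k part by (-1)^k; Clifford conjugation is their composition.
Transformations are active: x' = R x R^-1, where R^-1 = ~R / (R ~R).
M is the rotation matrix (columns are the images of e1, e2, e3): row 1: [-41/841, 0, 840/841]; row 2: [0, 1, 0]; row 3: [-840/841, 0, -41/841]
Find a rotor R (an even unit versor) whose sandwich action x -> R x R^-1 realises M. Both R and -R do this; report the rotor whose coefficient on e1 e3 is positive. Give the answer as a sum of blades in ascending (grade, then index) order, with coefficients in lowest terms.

Method: write R = a + b12*e1 e2 + b13*e1 e3 + b23*e2 e3 with a^2 + b12^2 + b13^2 + b23^2 = 1 (so R^-1 = ~R). Expanding the columns R e_j ~R gives tr M = 4a^2 - 1 and, from the antisymmetric part, M21 - M12 = -4a*b12, M13 - M31 = 4a*b13, M32 - M23 = -4a*b23.
Here tr M = 759/841, so a^2 = (1 + tr M)/4 = 400/841 and a = ±20/29. Taking a = 20/29: M21 - M12 = 0, M13 - M31 = 1680/841, M32 - M23 = 0, giving b12 = 0, b13 = 21/29, b23 = 0, i.e. R = 20/29 + 21/29*e1 e3.
Its e1 e3 coefficient is already positive.
Answer: 20/29 + 21/29*e1 e3. Uniqueness: Spin(3) -> SO(3) maps R and -R to the same rotation of trace 759/841; fixing the sign of the e1 e3 coefficient removes the ambiguity.


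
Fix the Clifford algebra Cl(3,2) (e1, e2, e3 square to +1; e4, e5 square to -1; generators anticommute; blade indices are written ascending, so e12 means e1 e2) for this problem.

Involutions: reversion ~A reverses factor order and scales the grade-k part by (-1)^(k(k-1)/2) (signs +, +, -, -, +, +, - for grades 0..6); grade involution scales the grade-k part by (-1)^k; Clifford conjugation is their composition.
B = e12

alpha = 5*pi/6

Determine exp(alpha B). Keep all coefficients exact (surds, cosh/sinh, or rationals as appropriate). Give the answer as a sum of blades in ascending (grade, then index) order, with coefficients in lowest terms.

B^2 = (1)^2*(e12)^2 = 1*(-1) = -1 (a basis 2-blade squares to minus the product of its generators' squares).
B^2 = -1 — circular case — the even/odd split gives cos and sin: l = 1, alpha*l = 5*pi/6, so exp(alpha B) = cos(5*pi/6) + (sin(5*pi/6)/1)*B = -sqrt(3)/2 + (1/2)*B.
Answer: -sqrt(3)/2 + 1/2*e12


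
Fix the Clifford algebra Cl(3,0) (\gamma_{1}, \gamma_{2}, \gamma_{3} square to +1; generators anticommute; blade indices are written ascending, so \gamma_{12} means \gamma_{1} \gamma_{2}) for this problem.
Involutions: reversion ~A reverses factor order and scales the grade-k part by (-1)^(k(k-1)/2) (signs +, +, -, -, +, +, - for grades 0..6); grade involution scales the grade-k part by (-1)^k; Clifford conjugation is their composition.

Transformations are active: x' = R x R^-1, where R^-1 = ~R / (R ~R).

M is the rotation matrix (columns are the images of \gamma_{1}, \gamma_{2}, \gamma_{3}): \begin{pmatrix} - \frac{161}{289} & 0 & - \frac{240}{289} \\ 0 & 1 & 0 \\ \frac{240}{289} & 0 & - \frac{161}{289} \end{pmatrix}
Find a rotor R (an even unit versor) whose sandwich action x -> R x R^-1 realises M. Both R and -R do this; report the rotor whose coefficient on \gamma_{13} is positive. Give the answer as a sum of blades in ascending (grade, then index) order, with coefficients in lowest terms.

Method: write R = a + b12*\gamma_{12} + b13*\gamma_{13} + b23*\gamma_{23} with a^2 + b12^2 + b13^2 + b23^2 = 1 (so R^-1 = ~R). Expanding the columns R e_j ~R gives tr M = 4a^2 - 1 and, from the antisymmetric part, M21 - M12 = -4a*b12, M13 - M31 = 4a*b13, M32 - M23 = -4a*b23.
Here tr M = -\frac{33}{289}, so a^2 = (1 + tr M)/4 = \frac{64}{289} and a = ±\frac{8}{17}. Taking a = \frac{8}{17}: M21 - M12 = 0, M13 - M31 = -\frac{480}{289}, M32 - M23 = 0, giving b12 = 0, b13 = -\frac{15}{17}, b23 = 0, i.e. R = \frac{8}{17} - \frac{15}{17} \gamma_{13}.
Its \gamma_{13} coefficient is negative, so report the other preimage -R.
Answer: -\frac{8}{17} + \frac{15}{17} \gamma_{13}. Uniqueness: Spin(3) -> SO(3) maps R and -R to the same rotation of trace -\frac{33}{289}; fixing the sign of the \gamma_{13} coefficient removes the ambiguity.


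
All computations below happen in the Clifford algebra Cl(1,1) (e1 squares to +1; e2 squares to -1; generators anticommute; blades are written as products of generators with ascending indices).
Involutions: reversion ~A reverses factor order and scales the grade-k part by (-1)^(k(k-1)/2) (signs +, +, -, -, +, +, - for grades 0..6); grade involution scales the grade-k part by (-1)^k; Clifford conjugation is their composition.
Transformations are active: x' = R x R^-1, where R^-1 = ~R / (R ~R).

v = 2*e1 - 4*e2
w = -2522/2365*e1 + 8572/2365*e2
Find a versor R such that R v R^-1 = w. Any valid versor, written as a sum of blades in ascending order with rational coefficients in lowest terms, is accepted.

R = v + w = 2208/2365*e1 - 888/2365*e2 works: the equal norms (-12) guarantee its sandwich swaps v into w.
Answer: 2208/2365*e1 - 888/2365*e2


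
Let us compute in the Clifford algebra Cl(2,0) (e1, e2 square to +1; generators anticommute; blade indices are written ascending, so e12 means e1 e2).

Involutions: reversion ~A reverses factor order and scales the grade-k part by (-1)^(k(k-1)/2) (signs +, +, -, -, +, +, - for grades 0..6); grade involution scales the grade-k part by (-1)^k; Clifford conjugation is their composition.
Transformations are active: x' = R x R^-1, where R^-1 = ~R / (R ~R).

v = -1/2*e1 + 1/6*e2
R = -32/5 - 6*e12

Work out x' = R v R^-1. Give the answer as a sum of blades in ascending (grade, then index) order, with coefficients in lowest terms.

~R = -32/5 + 6*e12, and R ~R = 1924/25, so R^-1 = ~R / (1924/25).
R v = 11/5*e1 - 61/15*e2
Answer: 129/962*e1 + 1471/2886*e2


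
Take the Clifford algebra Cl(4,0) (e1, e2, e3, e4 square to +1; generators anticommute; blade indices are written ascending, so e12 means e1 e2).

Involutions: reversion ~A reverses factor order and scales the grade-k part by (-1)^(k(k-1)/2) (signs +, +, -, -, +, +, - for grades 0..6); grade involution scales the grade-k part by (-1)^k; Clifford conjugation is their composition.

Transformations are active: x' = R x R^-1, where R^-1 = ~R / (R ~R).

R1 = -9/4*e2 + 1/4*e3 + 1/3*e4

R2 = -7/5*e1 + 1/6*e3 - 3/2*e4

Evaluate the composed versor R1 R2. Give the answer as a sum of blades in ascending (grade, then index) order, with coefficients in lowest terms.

Distribute over the terms of R1 (each basis-blade product reordered to ascending indices, repeated generators contracted through their squares):
(-9/4*e2) R2 = -63/20*e12 - 3/8*e23 + 27/8*e24
(1/4*e3) R2 = 1/24 + 7/20*e13 - 3/8*e34
(1/3*e4) R2 = -1/2 + 7/15*e14 - 1/18*e34
Summing the partial products and collecting blades:
Answer: -11/24 - 63/20*e12 + 7/20*e13 + 7/15*e14 - 3/8*e23 + 27/8*e24 - 31/72*e34


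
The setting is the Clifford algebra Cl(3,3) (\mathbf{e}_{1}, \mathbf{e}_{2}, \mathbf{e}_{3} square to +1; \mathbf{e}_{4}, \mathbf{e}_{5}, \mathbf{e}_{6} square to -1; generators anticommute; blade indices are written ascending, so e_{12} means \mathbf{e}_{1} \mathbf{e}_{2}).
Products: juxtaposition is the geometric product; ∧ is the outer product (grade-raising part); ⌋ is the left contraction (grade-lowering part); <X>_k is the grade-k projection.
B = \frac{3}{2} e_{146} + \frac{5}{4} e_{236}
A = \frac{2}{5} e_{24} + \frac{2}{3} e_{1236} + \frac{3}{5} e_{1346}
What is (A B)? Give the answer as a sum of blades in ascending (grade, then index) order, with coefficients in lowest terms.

step 1: \frac{5}{6} e_{1} + \frac{9}{10} e_{3} + \frac{3}{4} e_{124} - \frac{3}{5} e_{126} - e_{234} + \frac{1}{2} e_{346}
Answer: \frac{5}{6} e_{1} + \frac{9}{10} e_{3} + \frac{3}{4} e_{124} - \frac{3}{5} e_{126} - e_{234} + \frac{1}{2} e_{346}


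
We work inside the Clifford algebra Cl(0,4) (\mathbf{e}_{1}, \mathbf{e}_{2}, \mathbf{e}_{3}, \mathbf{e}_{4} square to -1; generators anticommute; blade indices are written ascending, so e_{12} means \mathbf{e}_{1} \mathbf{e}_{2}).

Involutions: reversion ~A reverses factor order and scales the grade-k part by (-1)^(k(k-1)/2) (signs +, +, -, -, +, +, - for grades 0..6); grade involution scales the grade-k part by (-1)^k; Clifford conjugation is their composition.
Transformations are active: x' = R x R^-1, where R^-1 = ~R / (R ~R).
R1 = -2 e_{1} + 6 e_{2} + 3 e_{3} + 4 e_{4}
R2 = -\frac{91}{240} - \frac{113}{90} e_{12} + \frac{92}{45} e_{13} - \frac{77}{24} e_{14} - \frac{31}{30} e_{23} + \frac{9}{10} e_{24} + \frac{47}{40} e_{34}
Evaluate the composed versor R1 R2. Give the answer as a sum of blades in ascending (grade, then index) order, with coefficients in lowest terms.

Distribute over the terms of R1 (each basis-blade product reordered to ascending indices, repeated generators contracted through their squares):
(-2 e_{1}) R2 = \frac{91}{120} e_{1} - \frac{113}{45} e_{2} + \frac{184}{45} e_{3} - \frac{77}{12} e_{4} + \frac{31}{15} e_{123} - \frac{9}{5} e_{124} - \frac{47}{20} e_{134}
(6 e_{2}) R2 = -\frac{113}{15} e_{1} - \frac{91}{40} e_{2} + \frac{31}{5} e_{3} - \frac{27}{5} e_{4} - \frac{184}{15} e_{123} + \frac{77}{4} e_{124} + \frac{141}{20} e_{234}
(3 e_{3}) R2 = \frac{92}{15} e_{1} - \frac{31}{10} e_{2} - \frac{91}{80} e_{3} - \frac{141}{40} e_{4} - \frac{113}{30} e_{123} + \frac{77}{8} e_{134} - \frac{27}{10} e_{234}
(4 e_{4}) R2 = -\frac{77}{6} e_{1} + \frac{18}{5} e_{2} + \frac{47}{10} e_{3} - \frac{91}{60} e_{4} - \frac{226}{45} e_{124} + \frac{368}{45} e_{134} - \frac{62}{15} e_{234}
Summing the partial products and collecting blades:
Answer: -\frac{539}{40} e_{1} - \frac{1543}{360} e_{2} + \frac{9973}{720} e_{3} - \frac{2023}{120} e_{4} - \frac{419}{30} e_{123} + \frac{2237}{180} e_{124} + \frac{5563}{360} e_{134} + \frac{13}{60} e_{234}


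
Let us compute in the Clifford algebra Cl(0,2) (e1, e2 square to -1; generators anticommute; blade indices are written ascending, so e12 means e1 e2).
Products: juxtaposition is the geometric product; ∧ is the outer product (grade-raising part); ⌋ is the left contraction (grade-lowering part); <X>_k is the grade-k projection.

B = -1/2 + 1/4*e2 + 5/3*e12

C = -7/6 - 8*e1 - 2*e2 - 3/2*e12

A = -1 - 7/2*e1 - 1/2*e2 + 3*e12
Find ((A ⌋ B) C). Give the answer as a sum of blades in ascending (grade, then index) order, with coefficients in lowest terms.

step 1: -35/8 - 5/6*e1 + 67/12*e2 - 5/3*e12
step 2: 341/48 + 1747/72*e1 + 1031/72*e2 + 7897/144*e12
Answer: 341/48 + 1747/72*e1 + 1031/72*e2 + 7897/144*e12


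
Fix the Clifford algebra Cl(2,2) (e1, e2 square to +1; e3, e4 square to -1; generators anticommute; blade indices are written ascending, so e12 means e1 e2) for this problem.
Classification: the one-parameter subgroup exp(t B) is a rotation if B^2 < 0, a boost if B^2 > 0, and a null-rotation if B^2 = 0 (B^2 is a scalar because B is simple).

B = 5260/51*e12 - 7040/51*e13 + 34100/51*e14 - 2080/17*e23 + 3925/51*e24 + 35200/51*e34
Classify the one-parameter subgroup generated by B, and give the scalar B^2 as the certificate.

B^2 term by term: the squares give (5260/51)^2*(e12)^2 + (-7040/51)^2*(e13)^2 + (34100/51)^2*(e14)^2 + (-2080/17)^2*(e23)^2 + (3925/51)^2*(e24)^2 + (35200/51)^2*(e34)^2 = 27667600/2601*(-1) + 49561600/2601*(+1) + 1162810000/2601*(+1) + 4326400/289*(+1) + 15405625/2601*(+1) + 1239040000/2601*(-1) = 25/9 (each basis 2-blade squares to minus the product of its generators' squares); cross terms between blades sharing an index anticommute and cancel; the commuting (index-disjoint) pairs give grade-4 terms 2*c*c'*(blade product), which cancel blade by blade — e1234: 370304000/2601 + 55264000/2601 - 141856000/867 = 0 — confirming B is simple. So B^2 = 25/9.
Answer: boost, certificate B^2 = 25/9. The scalar 25/9 is the complete invariant here: its sign names the subgroup type.


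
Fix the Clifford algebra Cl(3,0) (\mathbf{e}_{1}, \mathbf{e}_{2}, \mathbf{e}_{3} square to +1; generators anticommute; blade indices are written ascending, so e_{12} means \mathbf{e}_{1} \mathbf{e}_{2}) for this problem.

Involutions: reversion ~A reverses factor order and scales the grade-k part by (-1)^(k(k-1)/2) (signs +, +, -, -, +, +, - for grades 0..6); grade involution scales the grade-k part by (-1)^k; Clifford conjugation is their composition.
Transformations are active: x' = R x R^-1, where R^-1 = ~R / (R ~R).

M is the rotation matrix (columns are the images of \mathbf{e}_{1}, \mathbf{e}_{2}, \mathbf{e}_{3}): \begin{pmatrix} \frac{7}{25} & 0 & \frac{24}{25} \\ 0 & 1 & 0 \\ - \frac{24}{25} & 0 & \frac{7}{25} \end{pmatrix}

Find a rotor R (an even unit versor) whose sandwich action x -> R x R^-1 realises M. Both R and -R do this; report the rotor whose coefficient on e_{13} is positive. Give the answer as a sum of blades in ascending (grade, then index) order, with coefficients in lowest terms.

Method: write R = a + b12*e_{12} + b13*e_{13} + b23*e_{23} with a^2 + b12^2 + b13^2 + b23^2 = 1 (so R^-1 = ~R). Expanding the columns R e_j ~R gives tr M = 4a^2 - 1 and, from the antisymmetric part, M21 - M12 = -4a*b12, M13 - M31 = 4a*b13, M32 - M23 = -4a*b23.
Here tr M = \frac{39}{25}, so a^2 = (1 + tr M)/4 = \frac{16}{25} and a = ±\frac{4}{5}. Taking a = \frac{4}{5}: M21 - M12 = 0, M13 - M31 = \frac{48}{25}, M32 - M23 = 0, giving b12 = 0, b13 = \frac{3}{5}, b23 = 0, i.e. R = \frac{4}{5} + \frac{3}{5} e_{13}.
Its e_{13} coefficient is already positive.
Answer: \frac{4}{5} + \frac{3}{5} e_{13}. Recall the cover is two-to-one: with M of trace \frac{39}{25}, both preimages act alike, and the stated e_{13} sign chooses the sheet.


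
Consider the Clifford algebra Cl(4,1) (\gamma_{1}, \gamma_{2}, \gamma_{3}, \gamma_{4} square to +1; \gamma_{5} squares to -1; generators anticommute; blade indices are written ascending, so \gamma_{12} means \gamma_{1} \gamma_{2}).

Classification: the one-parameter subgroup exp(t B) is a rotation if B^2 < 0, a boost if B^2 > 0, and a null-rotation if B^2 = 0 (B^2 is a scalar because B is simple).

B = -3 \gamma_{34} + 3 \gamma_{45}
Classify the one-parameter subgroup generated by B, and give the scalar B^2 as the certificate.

B^2 term by term: the squares give (-3)^2*(\gamma_{34})^2 + (3)^2*(\gamma_{45})^2 = 9*(-1) + 9*(+1) = 0 (each basis 2-blade squares to minus the product of its generators' squares); cross terms between blades sharing an index anticommute and cancel. So B^2 = 0.
Answer: null-rotation, certificate B^2 = 0. Note: conjugating B changes its blade decomposition but never the scalar B^2 = 0, whose sign settles the classification.


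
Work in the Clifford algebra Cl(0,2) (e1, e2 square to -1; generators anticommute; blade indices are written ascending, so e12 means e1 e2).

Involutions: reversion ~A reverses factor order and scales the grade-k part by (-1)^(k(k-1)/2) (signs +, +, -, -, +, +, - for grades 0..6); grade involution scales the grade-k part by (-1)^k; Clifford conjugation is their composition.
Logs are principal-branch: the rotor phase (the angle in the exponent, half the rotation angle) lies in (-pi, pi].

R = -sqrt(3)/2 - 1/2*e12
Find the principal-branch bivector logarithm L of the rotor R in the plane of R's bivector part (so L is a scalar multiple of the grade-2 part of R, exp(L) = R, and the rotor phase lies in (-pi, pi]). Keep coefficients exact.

The scalar part of R is -sqrt(3)/2, and that scalar determines the rotor phase on the principal branch; recovering the unit plane as bivector-part over sine of the phase gives L = phase * plane.
Concretely: cos(phase) = -sqrt(3)/2 gives phase = ±5*pi/6, and since phase/sin(phase) is even the sign is immaterial: L = (phase/sin(phase)) * <R>_2 = (5*pi/3) * <R>_2.
Answer: -5*pi/6*e12


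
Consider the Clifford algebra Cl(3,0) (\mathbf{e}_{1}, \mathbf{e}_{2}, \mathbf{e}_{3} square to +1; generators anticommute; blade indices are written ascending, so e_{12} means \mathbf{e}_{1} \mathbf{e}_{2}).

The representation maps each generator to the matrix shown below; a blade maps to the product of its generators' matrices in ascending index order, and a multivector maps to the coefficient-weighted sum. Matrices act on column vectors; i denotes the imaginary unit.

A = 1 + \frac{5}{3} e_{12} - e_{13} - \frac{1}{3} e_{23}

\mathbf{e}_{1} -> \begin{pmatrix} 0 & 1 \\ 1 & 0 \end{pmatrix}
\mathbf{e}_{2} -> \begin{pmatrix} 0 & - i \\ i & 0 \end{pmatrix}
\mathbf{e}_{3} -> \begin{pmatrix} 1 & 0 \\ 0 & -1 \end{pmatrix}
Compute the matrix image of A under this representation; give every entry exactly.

Bivector images (products of the table entries): rho(e_{12}) = rho(\mathbf{e}_{1})rho(\mathbf{e}_{2}) = \begin{pmatrix} i & 0 \\ 0 & - i \end{pmatrix}; rho(e_{13}) = rho(\mathbf{e}_{1})rho(\mathbf{e}_{3}) = \begin{pmatrix} 0 & -1 \\ 1 & 0 \end{pmatrix}; rho(e_{23}) = rho(\mathbf{e}_{2})rho(\mathbf{e}_{3}) = \begin{pmatrix} 0 & i \\ i & 0 \end{pmatrix}.
M = (1)*1 + (\frac{5}{3})*rho(e_{12}) + (-1)*rho(e_{13}) + (-\frac{1}{3})*rho(e_{23}), summed entrywise (1 is the identity matrix):
Answer: \begin{pmatrix} 1 + \frac{5 i}{3} & 1 - \frac{i}{3} \\ -1 - \frac{i}{3} & 1 - \frac{5 i}{3} \end{pmatrix}


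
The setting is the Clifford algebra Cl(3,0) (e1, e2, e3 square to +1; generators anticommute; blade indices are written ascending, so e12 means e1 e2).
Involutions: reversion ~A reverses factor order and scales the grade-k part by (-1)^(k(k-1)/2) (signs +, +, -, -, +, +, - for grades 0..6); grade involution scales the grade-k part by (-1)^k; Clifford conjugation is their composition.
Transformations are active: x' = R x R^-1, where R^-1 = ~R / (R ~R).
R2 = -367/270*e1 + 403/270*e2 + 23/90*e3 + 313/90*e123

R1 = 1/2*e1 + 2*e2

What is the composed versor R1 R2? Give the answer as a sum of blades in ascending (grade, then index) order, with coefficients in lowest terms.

Distribute over the terms of R1 (each basis-blade product reordered to ascending indices, repeated generators contracted through their squares):
(1/2*e1) R2 = -367/540 + 403/540*e12 + 23/180*e13 + 313/180*e23
(2*e2) R2 = 403/135 + 367/135*e12 - 313/45*e13 + 23/45*e23
Summing the partial products and collecting blades:
Answer: 83/36 + 1871/540*e12 - 1229/180*e13 + 9/4*e23


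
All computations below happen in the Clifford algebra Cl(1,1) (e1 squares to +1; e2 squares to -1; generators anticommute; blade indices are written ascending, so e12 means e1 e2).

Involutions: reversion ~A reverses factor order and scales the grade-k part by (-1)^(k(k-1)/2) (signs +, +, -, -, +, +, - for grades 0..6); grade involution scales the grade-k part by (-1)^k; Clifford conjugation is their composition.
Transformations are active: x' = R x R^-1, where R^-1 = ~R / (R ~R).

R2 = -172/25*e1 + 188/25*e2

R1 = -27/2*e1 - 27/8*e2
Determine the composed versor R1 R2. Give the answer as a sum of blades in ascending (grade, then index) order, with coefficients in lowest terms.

Distribute over the terms of R1 (each basis-blade product reordered to ascending indices, repeated generators contracted through their squares):
(-27/2*e1) R2 = 2322/25 - 2538/25*e12
(-27/8*e2) R2 = 1269/50 - 1161/50*e12
Summing the partial products and collecting blades:
Answer: 5913/50 - 6237/50*e12


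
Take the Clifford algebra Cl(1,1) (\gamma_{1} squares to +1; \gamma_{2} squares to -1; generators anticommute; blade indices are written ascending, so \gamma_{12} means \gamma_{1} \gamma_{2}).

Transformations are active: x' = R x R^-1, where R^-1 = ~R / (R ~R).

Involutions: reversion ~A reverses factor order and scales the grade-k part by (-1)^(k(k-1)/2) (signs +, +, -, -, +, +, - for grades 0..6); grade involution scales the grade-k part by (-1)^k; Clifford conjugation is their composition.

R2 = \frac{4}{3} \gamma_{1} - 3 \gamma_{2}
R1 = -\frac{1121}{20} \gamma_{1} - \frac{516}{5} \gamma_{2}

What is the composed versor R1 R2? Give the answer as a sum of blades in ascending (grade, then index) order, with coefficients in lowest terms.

Distribute over the terms of R1 (each basis-blade product reordered to ascending indices, repeated generators contracted through their squares):
(-\frac{1121}{20} \gamma_{1}) R2 = -\frac{1121}{15} + \frac{3363}{20} \gamma_{12}
(-\frac{516}{5} \gamma_{2}) R2 = -\frac{1548}{5} + \frac{688}{5} \gamma_{12}
Summing the partial products and collecting blades:
Answer: -\frac{1153}{3} + \frac{1223}{4} \gamma_{12}
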